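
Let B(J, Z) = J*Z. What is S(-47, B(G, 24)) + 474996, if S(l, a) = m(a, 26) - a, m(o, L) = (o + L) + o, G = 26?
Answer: 475646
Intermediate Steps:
m(o, L) = L + 2*o (m(o, L) = (L + o) + o = L + 2*o)
S(l, a) = 26 + a (S(l, a) = (26 + 2*a) - a = 26 + a)
S(-47, B(G, 24)) + 474996 = (26 + 26*24) + 474996 = (26 + 624) + 474996 = 650 + 474996 = 475646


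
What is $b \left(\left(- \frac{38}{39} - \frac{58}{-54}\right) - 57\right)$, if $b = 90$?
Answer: $- \frac{199720}{39} \approx -5121.0$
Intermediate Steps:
$b \left(\left(- \frac{38}{39} - \frac{58}{-54}\right) - 57\right) = 90 \left(\left(- \frac{38}{39} - \frac{58}{-54}\right) - 57\right) = 90 \left(\left(\left(-38\right) \frac{1}{39} - - \frac{29}{27}\right) - 57\right) = 90 \left(\left(- \frac{38}{39} + \frac{29}{27}\right) - 57\right) = 90 \left(\frac{35}{351} - 57\right) = 90 \left(- \frac{19972}{351}\right) = - \frac{199720}{39}$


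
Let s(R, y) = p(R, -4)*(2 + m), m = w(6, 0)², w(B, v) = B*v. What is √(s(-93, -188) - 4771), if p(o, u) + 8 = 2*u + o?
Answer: I*√4989 ≈ 70.633*I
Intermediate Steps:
m = 0 (m = (6*0)² = 0² = 0)
p(o, u) = -8 + o + 2*u (p(o, u) = -8 + (2*u + o) = -8 + (o + 2*u) = -8 + o + 2*u)
s(R, y) = -32 + 2*R (s(R, y) = (-8 + R + 2*(-4))*(2 + 0) = (-8 + R - 8)*2 = (-16 + R)*2 = -32 + 2*R)
√(s(-93, -188) - 4771) = √((-32 + 2*(-93)) - 4771) = √((-32 - 186) - 4771) = √(-218 - 4771) = √(-4989) = I*√4989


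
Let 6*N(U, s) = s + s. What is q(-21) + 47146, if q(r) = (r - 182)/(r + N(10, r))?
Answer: 188613/4 ≈ 47153.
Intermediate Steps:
N(U, s) = s/3 (N(U, s) = (s + s)/6 = (2*s)/6 = s/3)
q(r) = 3*(-182 + r)/(4*r) (q(r) = (r - 182)/(r + r/3) = (-182 + r)/((4*r/3)) = (-182 + r)*(3/(4*r)) = 3*(-182 + r)/(4*r))
q(-21) + 47146 = (¾)*(-182 - 21)/(-21) + 47146 = (¾)*(-1/21)*(-203) + 47146 = 29/4 + 47146 = 188613/4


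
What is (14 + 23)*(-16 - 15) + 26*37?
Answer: -185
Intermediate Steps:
(14 + 23)*(-16 - 15) + 26*37 = 37*(-31) + 962 = -1147 + 962 = -185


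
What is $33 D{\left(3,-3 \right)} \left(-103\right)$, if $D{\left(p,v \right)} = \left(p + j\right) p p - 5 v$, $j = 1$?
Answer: $-173349$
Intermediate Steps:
$D{\left(p,v \right)} = - 5 v + p^{2} \left(1 + p\right)$ ($D{\left(p,v \right)} = \left(p + 1\right) p p - 5 v = \left(1 + p\right) p p - 5 v = p \left(1 + p\right) p - 5 v = p^{2} \left(1 + p\right) - 5 v = - 5 v + p^{2} \left(1 + p\right)$)
$33 D{\left(3,-3 \right)} \left(-103\right) = 33 \left(3^{2} + 3^{3} - -15\right) \left(-103\right) = 33 \left(9 + 27 + 15\right) \left(-103\right) = 33 \cdot 51 \left(-103\right) = 1683 \left(-103\right) = -173349$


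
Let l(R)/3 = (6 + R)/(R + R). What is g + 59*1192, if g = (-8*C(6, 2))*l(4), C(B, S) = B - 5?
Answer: 70298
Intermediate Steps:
l(R) = 3*(6 + R)/(2*R) (l(R) = 3*((6 + R)/(R + R)) = 3*((6 + R)/((2*R))) = 3*((6 + R)*(1/(2*R))) = 3*((6 + R)/(2*R)) = 3*(6 + R)/(2*R))
C(B, S) = -5 + B
g = -30 (g = (-8*(-5 + 6))*(3/2 + 9/4) = (-8*1)*(3/2 + 9*(¼)) = -8*(3/2 + 9/4) = -8*15/4 = -30)
g + 59*1192 = -30 + 59*1192 = -30 + 70328 = 70298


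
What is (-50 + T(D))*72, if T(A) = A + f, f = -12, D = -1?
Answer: -4536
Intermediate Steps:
T(A) = -12 + A (T(A) = A - 12 = -12 + A)
(-50 + T(D))*72 = (-50 + (-12 - 1))*72 = (-50 - 13)*72 = -63*72 = -4536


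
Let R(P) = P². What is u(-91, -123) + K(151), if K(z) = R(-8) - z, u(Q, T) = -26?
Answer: -113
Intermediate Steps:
K(z) = 64 - z (K(z) = (-8)² - z = 64 - z)
u(-91, -123) + K(151) = -26 + (64 - 1*151) = -26 + (64 - 151) = -26 - 87 = -113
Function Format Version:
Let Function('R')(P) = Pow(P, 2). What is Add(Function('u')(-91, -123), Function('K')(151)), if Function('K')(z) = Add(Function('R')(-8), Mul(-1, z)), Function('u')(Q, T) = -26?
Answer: -113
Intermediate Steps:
Function('K')(z) = Add(64, Mul(-1, z)) (Function('K')(z) = Add(Pow(-8, 2), Mul(-1, z)) = Add(64, Mul(-1, z)))
Add(Function('u')(-91, -123), Function('K')(151)) = Add(-26, Add(64, Mul(-1, 151))) = Add(-26, Add(64, -151)) = Add(-26, -87) = -113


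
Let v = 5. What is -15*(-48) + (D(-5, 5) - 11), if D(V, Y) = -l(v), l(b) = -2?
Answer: 711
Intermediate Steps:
D(V, Y) = 2 (D(V, Y) = -1*(-2) = 2)
-15*(-48) + (D(-5, 5) - 11) = -15*(-48) + (2 - 11) = 720 - 9 = 711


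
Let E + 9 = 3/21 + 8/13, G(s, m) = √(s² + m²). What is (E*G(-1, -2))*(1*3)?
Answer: -2250*√5/91 ≈ -55.287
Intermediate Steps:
G(s, m) = √(m² + s²)
E = -750/91 (E = -9 + (3/21 + 8/13) = -9 + (3*(1/21) + 8*(1/13)) = -9 + (⅐ + 8/13) = -9 + 69/91 = -750/91 ≈ -8.2418)
(E*G(-1, -2))*(1*3) = (-750*√((-2)² + (-1)²)/91)*(1*3) = -750*√(4 + 1)/91*3 = -750*√5/91*3 = -2250*√5/91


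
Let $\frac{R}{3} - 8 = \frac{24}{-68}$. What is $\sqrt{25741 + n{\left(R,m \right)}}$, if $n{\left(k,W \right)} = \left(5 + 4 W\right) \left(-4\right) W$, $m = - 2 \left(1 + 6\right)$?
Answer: $\sqrt{22885} \approx 151.28$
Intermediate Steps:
$R = \frac{390}{17}$ ($R = 24 + 3 \frac{24}{-68} = 24 + 3 \cdot 24 \left(- \frac{1}{68}\right) = 24 + 3 \left(- \frac{6}{17}\right) = 24 - \frac{18}{17} = \frac{390}{17} \approx 22.941$)
$m = -14$ ($m = \left(-2\right) 7 = -14$)
$n{\left(k,W \right)} = W \left(-20 - 16 W\right)$ ($n{\left(k,W \right)} = \left(-20 - 16 W\right) W = W \left(-20 - 16 W\right)$)
$\sqrt{25741 + n{\left(R,m \right)}} = \sqrt{25741 - - 56 \left(5 + 4 \left(-14\right)\right)} = \sqrt{25741 - - 56 \left(5 - 56\right)} = \sqrt{25741 - \left(-56\right) \left(-51\right)} = \sqrt{25741 - 2856} = \sqrt{22885}$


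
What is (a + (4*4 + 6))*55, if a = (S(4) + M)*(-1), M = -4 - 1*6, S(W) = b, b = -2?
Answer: 1870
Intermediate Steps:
S(W) = -2
M = -10 (M = -4 - 6 = -10)
a = 12 (a = (-2 - 10)*(-1) = -12*(-1) = 12)
(a + (4*4 + 6))*55 = (12 + (4*4 + 6))*55 = (12 + (16 + 6))*55 = (12 + 22)*55 = 34*55 = 1870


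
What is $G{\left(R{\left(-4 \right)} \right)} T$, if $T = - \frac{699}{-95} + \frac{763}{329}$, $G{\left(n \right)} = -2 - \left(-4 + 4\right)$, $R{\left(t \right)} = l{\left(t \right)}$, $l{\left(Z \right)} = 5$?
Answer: $- \frac{86416}{4465} \approx -19.354$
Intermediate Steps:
$R{\left(t \right)} = 5$
$G{\left(n \right)} = -2$ ($G{\left(n \right)} = -2 - 0 = -2 + 0 = -2$)
$T = \frac{43208}{4465}$ ($T = \left(-699\right) \left(- \frac{1}{95}\right) + 763 \cdot \frac{1}{329} = \frac{699}{95} + \frac{109}{47} = \frac{43208}{4465} \approx 9.677$)
$G{\left(R{\left(-4 \right)} \right)} T = \left(-2\right) \frac{43208}{4465} = - \frac{86416}{4465}$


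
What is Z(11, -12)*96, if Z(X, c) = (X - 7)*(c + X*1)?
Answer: -384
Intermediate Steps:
Z(X, c) = (-7 + X)*(X + c) (Z(X, c) = (-7 + X)*(c + X) = (-7 + X)*(X + c))
Z(11, -12)*96 = (11**2 - 7*11 - 7*(-12) + 11*(-12))*96 = (121 - 77 + 84 - 132)*96 = -4*96 = -384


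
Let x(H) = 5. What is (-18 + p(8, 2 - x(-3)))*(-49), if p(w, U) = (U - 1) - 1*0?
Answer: 1078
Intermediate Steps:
p(w, U) = -1 + U (p(w, U) = (-1 + U) + 0 = -1 + U)
(-18 + p(8, 2 - x(-3)))*(-49) = (-18 + (-1 + (2 - 1*5)))*(-49) = (-18 + (-1 + (2 - 5)))*(-49) = (-18 + (-1 - 3))*(-49) = (-18 - 4)*(-49) = -22*(-49) = 1078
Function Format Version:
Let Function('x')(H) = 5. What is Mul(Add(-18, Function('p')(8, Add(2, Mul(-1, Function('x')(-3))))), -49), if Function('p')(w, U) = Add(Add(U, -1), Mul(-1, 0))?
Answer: 1078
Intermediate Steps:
Function('p')(w, U) = Add(-1, U) (Function('p')(w, U) = Add(Add(-1, U), 0) = Add(-1, U))
Mul(Add(-18, Function('p')(8, Add(2, Mul(-1, Function('x')(-3))))), -49) = Mul(Add(-18, Add(-1, Add(2, Mul(-1, 5)))), -49) = Mul(Add(-18, Add(-1, Add(2, -5))), -49) = Mul(Add(-18, Add(-1, -3)), -49) = Mul(Add(-18, -4), -49) = Mul(-22, -49) = 1078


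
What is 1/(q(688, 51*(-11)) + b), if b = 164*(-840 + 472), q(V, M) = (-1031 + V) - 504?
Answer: -1/61199 ≈ -1.6340e-5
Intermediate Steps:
q(V, M) = -1535 + V
b = -60352 (b = 164*(-368) = -60352)
1/(q(688, 51*(-11)) + b) = 1/((-1535 + 688) - 60352) = 1/(-847 - 60352) = 1/(-61199) = -1/61199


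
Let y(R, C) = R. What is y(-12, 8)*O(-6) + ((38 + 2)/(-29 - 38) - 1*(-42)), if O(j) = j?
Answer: 7598/67 ≈ 113.40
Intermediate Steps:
y(-12, 8)*O(-6) + ((38 + 2)/(-29 - 38) - 1*(-42)) = -12*(-6) + ((38 + 2)/(-29 - 38) - 1*(-42)) = 72 + (40/(-67) + 42) = 72 + (40*(-1/67) + 42) = 72 + (-40/67 + 42) = 72 + 2774/67 = 7598/67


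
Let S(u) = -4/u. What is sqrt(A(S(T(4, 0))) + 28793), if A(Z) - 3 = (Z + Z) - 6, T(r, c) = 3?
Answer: sqrt(259086)/3 ≈ 169.67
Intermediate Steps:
A(Z) = -3 + 2*Z (A(Z) = 3 + ((Z + Z) - 6) = 3 + (2*Z - 6) = 3 + (-6 + 2*Z) = -3 + 2*Z)
sqrt(A(S(T(4, 0))) + 28793) = sqrt((-3 + 2*(-4/3)) + 28793) = sqrt((-3 - 8/3) + 28793) = sqrt(-17/3 + 28793) = sqrt(86362/3) = sqrt(259086)/3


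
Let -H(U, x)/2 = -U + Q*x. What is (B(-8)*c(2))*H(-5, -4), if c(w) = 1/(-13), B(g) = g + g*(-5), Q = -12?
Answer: 3392/13 ≈ 260.92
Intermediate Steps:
B(g) = -4*g (B(g) = g - 5*g = -4*g)
H(U, x) = 2*U + 24*x (H(U, x) = -2*(-U - 12*x) = 2*U + 24*x)
c(w) = -1/13
(B(-8)*c(2))*H(-5, -4) = (-4*(-8)*(-1/13))*(2*(-5) + 24*(-4)) = (32*(-1/13))*(-10 - 96) = -32/13*(-106) = 3392/13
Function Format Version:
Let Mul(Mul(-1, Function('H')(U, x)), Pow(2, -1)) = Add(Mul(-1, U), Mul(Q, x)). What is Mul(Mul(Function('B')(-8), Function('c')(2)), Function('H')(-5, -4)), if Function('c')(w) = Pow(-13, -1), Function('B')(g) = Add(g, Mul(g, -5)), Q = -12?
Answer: Rational(3392, 13) ≈ 260.92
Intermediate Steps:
Function('B')(g) = Mul(-4, g) (Function('B')(g) = Add(g, Mul(-5, g)) = Mul(-4, g))
Function('H')(U, x) = Add(Mul(2, U), Mul(24, x)) (Function('H')(U, x) = Mul(-2, Add(Mul(-1, U), Mul(-12, x))) = Add(Mul(2, U), Mul(24, x)))
Function('c')(w) = Rational(-1, 13)
Mul(Mul(Function('B')(-8), Function('c')(2)), Function('H')(-5, -4)) = Mul(Mul(Mul(-4, -8), Rational(-1, 13)), Add(Mul(2, -5), Mul(24, -4))) = Mul(Mul(32, Rational(-1, 13)), Add(-10, -96)) = Mul(Rational(-32, 13), -106) = Rational(3392, 13)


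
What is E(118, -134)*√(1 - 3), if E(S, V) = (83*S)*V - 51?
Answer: -1312447*I*√2 ≈ -1.8561e+6*I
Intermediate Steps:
E(S, V) = -51 + 83*S*V (E(S, V) = 83*S*V - 51 = -51 + 83*S*V)
E(118, -134)*√(1 - 3) = (-51 + 83*118*(-134))*√(1 - 3) = (-51 - 1312396)*√(-2) = -1312447*I*√2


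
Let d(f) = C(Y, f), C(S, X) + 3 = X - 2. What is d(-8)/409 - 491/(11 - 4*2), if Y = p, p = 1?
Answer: -200858/1227 ≈ -163.70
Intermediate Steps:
Y = 1
C(S, X) = -5 + X (C(S, X) = -3 + (X - 2) = -3 + (-2 + X) = -5 + X)
d(f) = -5 + f
d(-8)/409 - 491/(11 - 4*2) = (-5 - 8)/409 - 491/(11 - 4*2) = -13*1/409 - 491/(11 - 8) = -13/409 - 491/3 = -200858/1227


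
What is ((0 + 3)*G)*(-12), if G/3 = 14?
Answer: -1512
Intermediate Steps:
G = 42 (G = 3*14 = 42)
((0 + 3)*G)*(-12) = ((0 + 3)*42)*(-12) = (3*42)*(-12) = 126*(-12) = -1512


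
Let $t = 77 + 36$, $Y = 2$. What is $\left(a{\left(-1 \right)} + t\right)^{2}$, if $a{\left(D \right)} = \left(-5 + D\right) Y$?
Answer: $10201$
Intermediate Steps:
$t = 113$
$a{\left(D \right)} = -10 + 2 D$ ($a{\left(D \right)} = \left(-5 + D\right) 2 = -10 + 2 D$)
$\left(a{\left(-1 \right)} + t\right)^{2} = \left(\left(-10 + 2 \left(-1\right)\right) + 113\right)^{2} = \left(\left(-10 - 2\right) + 113\right)^{2} = \left(-12 + 113\right)^{2} = 101^{2} = 10201$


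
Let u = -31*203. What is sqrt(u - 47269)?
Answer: I*sqrt(53562) ≈ 231.43*I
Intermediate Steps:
u = -6293
sqrt(u - 47269) = sqrt(-6293 - 47269) = sqrt(-53562) = I*sqrt(53562)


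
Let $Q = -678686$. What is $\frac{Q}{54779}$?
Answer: $- \frac{678686}{54779} \approx -12.39$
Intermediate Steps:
$\frac{Q}{54779} = - \frac{678686}{54779}$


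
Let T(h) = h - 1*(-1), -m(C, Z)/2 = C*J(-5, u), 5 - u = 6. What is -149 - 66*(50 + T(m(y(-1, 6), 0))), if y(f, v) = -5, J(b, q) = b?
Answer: -215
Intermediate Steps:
u = -1 (u = 5 - 1*6 = 5 - 6 = -1)
m(C, Z) = 10*C (m(C, Z) = -2*C*(-5) = -(-10)*C = 10*C)
T(h) = 1 + h (T(h) = h + 1 = 1 + h)
-149 - 66*(50 + T(m(y(-1, 6), 0))) = -149 - 66*(50 + (1 + 10*(-5))) = -149 - 66*(50 + (1 - 50)) = -149 - 66*(50 - 49) = -149 - 66*1 = -149 - 66 = -215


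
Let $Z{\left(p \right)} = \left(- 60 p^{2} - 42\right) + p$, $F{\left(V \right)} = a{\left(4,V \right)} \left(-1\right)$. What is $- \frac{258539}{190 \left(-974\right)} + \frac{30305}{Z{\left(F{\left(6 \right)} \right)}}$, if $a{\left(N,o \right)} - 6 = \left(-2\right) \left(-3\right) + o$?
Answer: $- \frac{1416832}{9021675} \approx -0.15705$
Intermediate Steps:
$a{\left(N,o \right)} = 12 + o$ ($a{\left(N,o \right)} = 6 + \left(\left(-2\right) \left(-3\right) + o\right) = 6 + \left(6 + o\right) = 12 + o$)
$F{\left(V \right)} = -12 - V$ ($F{\left(V \right)} = \left(12 + V\right) \left(-1\right) = -12 - V$)
$Z{\left(p \right)} = -42 + p - 60 p^{2}$ ($Z{\left(p \right)} = \left(-42 - 60 p^{2}\right) + p = -42 + p - 60 p^{2}$)
$- \frac{258539}{190 \left(-974\right)} + \frac{30305}{Z{\left(F{\left(6 \right)} \right)}} = - \frac{258539}{190 \left(-974\right)} + \frac{30305}{-42 - 18 - 60 \left(-12 - 6\right)^{2}} = - \frac{258539}{-185060} + \frac{30305}{-42 - 18 - 60 \left(-12 - 6\right)^{2}} = \left(-258539\right) \left(- \frac{1}{185060}\right) + \frac{30305}{-42 - 18 - 60 \left(-18\right)^{2}} = \frac{258539}{185060} + \frac{30305}{-42 - 18 - 19440} = \frac{258539}{185060} + \frac{30305}{-19500} = \frac{258539}{185060} + 30305 \left(- \frac{1}{19500}\right) = \frac{258539}{185060} - \frac{6061}{3900} = - \frac{1416832}{9021675}$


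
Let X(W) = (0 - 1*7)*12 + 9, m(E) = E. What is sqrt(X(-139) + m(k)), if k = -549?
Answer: 4*I*sqrt(39) ≈ 24.98*I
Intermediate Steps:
X(W) = -75 (X(W) = (0 - 7)*12 + 9 = -7*12 + 9 = -84 + 9 = -75)
sqrt(X(-139) + m(k)) = sqrt(-75 - 549) = sqrt(-624) = 4*I*sqrt(39)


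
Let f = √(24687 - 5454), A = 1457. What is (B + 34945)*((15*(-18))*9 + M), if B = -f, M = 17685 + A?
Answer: 584000840 - 50136*√2137 ≈ 5.8168e+8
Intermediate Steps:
M = 19142 (M = 17685 + 1457 = 19142)
f = 3*√2137 (f = √19233 = 3*√2137 ≈ 138.68)
B = -3*√2137 ≈ -138.68
(B + 34945)*((15*(-18))*9 + M) = (-3*√2137 + 34945)*((15*(-18))*9 + 19142) = (34945 - 3*√2137)*(-270*9 + 19142) = (34945 - 3*√2137)*(-2430 + 19142) = (34945 - 3*√2137)*16712 = 584000840 - 50136*√2137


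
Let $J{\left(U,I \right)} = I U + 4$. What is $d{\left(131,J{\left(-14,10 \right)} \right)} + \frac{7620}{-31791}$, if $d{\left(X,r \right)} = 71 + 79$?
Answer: $\frac{1587010}{10597} \approx 149.76$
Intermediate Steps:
$J{\left(U,I \right)} = 4 + I U$
$d{\left(X,r \right)} = 150$
$d{\left(131,J{\left(-14,10 \right)} \right)} + \frac{7620}{-31791} = 150 + \frac{7620}{-31791} = 150 + 7620 \left(- \frac{1}{31791}\right) = 150 - \frac{2540}{10597} = \frac{1587010}{10597}$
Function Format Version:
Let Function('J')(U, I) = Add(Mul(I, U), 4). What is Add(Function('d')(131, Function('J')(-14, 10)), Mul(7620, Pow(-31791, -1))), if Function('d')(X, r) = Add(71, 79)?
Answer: Rational(1587010, 10597) ≈ 149.76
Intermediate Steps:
Function('J')(U, I) = Add(4, Mul(I, U))
Function('d')(X, r) = 150
Add(Function('d')(131, Function('J')(-14, 10)), Mul(7620, Pow(-31791, -1))) = Add(150, Mul(7620, Pow(-31791, -1))) = Add(150, Mul(7620, Rational(-1, 31791))) = Add(150, Rational(-2540, 10597)) = Rational(1587010, 10597)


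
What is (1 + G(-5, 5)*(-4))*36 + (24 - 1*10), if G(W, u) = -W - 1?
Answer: -526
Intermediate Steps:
G(W, u) = -1 - W
(1 + G(-5, 5)*(-4))*36 + (24 - 1*10) = (1 + (-1 - 1*(-5))*(-4))*36 + (24 - 1*10) = (1 + (-1 + 5)*(-4))*36 + (24 - 10) = (1 + 4*(-4))*36 + 14 = (1 - 16)*36 + 14 = -15*36 + 14 = -540 + 14 = -526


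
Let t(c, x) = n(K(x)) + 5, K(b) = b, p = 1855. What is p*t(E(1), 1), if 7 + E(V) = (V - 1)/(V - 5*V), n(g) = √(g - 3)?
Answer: 9275 + 1855*I*√2 ≈ 9275.0 + 2623.4*I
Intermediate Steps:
n(g) = √(-3 + g)
E(V) = -7 - (-1 + V)/(4*V) (E(V) = -7 + (V - 1)/(V - 5*V) = -7 + (-1 + V)/((-4*V)) = -7 + (-1 + V)*(-1/(4*V)) = -7 - (-1 + V)/(4*V))
t(c, x) = 5 + √(-3 + x) (t(c, x) = √(-3 + x) + 5 = 5 + √(-3 + x))
p*t(E(1), 1) = 1855*(5 + √(-3 + 1)) = 1855*(5 + √(-2)) = 1855*(5 + I*√2) = 9275 + 1855*I*√2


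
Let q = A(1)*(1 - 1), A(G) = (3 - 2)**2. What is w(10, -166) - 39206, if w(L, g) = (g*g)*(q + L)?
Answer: 236354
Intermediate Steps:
A(G) = 1 (A(G) = 1**2 = 1)
q = 0 (q = 1*(1 - 1) = 1*0 = 0)
w(L, g) = L*g**2 (w(L, g) = (g*g)*(0 + L) = g**2*L = L*g**2)
w(10, -166) - 39206 = 10*(-166)**2 - 39206 = 10*27556 - 39206 = 275560 - 39206 = 236354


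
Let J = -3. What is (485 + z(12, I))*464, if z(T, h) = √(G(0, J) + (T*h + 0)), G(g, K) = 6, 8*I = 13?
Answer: 225040 + 232*√102 ≈ 2.2738e+5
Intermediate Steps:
I = 13/8 (I = (⅛)*13 = 13/8 ≈ 1.6250)
z(T, h) = √(6 + T*h) (z(T, h) = √(6 + (T*h + 0)) = √(6 + T*h))
(485 + z(12, I))*464 = (485 + √(6 + 12*(13/8)))*464 = (485 + √(6 + 39/2))*464 = (485 + √(51/2))*464 = (485 + √102/2)*464 = 225040 + 232*√102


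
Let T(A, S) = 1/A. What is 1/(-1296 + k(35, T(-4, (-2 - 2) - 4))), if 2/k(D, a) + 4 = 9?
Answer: -5/6478 ≈ -0.00077184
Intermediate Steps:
k(D, a) = ⅖ (k(D, a) = 2/(-4 + 9) = 2/5 = 2*(⅕) = ⅖)
1/(-1296 + k(35, T(-4, (-2 - 2) - 4))) = 1/(-1296 + ⅖) = 1/(-6478/5) = -5/6478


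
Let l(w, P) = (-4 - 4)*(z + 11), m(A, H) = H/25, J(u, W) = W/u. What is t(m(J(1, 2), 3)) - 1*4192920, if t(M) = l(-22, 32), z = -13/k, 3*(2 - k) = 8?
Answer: -4193164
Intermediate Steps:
k = -2/3 (k = 2 - 1/3*8 = 2 - 8/3 = -2/3 ≈ -0.66667)
z = 39/2 (z = -13/(-2/3) = -13*(-3/2) = 39/2 ≈ 19.500)
m(A, H) = H/25 (m(A, H) = H*(1/25) = H/25)
l(w, P) = -244 (l(w, P) = (-4 - 4)*(39/2 + 11) = -8*61/2 = -244)
t(M) = -244
t(m(J(1, 2), 3)) - 1*4192920 = -244 - 1*4192920 = -244 - 4192920 = -4193164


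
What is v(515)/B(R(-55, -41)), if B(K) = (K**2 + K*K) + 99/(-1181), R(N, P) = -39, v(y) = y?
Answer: 608215/3592503 ≈ 0.16930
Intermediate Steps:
B(K) = -99/1181 + 2*K**2 (B(K) = (K**2 + K**2) + 99*(-1/1181) = 2*K**2 - 99/1181 = -99/1181 + 2*K**2)
v(515)/B(R(-55, -41)) = 515/(-99/1181 + 2*(-39)**2) = 515/(-99/1181 + 2*1521) = 515/(-99/1181 + 3042) = 515/(3592503/1181) = 515*(1181/3592503) = 608215/3592503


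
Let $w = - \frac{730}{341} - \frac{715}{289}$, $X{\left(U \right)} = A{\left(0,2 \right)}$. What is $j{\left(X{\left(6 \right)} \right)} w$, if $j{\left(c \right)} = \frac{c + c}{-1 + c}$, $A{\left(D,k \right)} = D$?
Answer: $0$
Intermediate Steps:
$X{\left(U \right)} = 0$
$w = - \frac{454785}{98549}$ ($w = \left(-730\right) \frac{1}{341} - \frac{715}{289} = - \frac{730}{341} - \frac{715}{289} = - \frac{454785}{98549} \approx -4.6148$)
$j{\left(c \right)} = \frac{2 c}{-1 + c}$
$j{\left(X{\left(6 \right)} \right)} w = 2 \cdot 0 \frac{1}{-1 + 0} \left(- \frac{454785}{98549}\right) = 2 \cdot 0 \frac{1}{-1} \left(- \frac{454785}{98549}\right) = 2 \cdot 0 \left(-1\right) \left(- \frac{454785}{98549}\right) = 0 \left(- \frac{454785}{98549}\right) = 0$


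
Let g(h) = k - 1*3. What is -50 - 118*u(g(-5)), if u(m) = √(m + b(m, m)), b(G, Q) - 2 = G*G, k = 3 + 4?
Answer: -50 - 118*√22 ≈ -603.47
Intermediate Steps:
k = 7
b(G, Q) = 2 + G² (b(G, Q) = 2 + G*G = 2 + G²)
g(h) = 4 (g(h) = 7 - 1*3 = 7 - 3 = 4)
u(m) = √(2 + m + m²) (u(m) = √(m + (2 + m²)) = √(2 + m + m²))
-50 - 118*u(g(-5)) = -50 - 118*√(2 + 4 + 4²) = -50 - 118*√(2 + 4 + 16) = -50 - 118*√22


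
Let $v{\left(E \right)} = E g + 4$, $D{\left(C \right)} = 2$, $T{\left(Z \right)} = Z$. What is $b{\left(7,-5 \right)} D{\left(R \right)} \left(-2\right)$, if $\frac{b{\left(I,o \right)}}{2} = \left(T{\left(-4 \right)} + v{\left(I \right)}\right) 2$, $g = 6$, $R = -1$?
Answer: $-672$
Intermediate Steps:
$v{\left(E \right)} = 4 + 6 E$ ($v{\left(E \right)} = E 6 + 4 = 6 E + 4 = 4 + 6 E$)
$b{\left(I,o \right)} = 24 I$ ($b{\left(I,o \right)} = 2 \left(-4 + \left(4 + 6 I\right)\right) 2 = 2 \cdot 6 I 2 = 2 \cdot 12 I = 24 I$)
$b{\left(7,-5 \right)} D{\left(R \right)} \left(-2\right) = 24 \cdot 7 \cdot 2 \left(-2\right) = 168 \cdot 2 \left(-2\right) = 336 \left(-2\right) = -672$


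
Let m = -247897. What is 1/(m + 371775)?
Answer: 1/123878 ≈ 8.0725e-6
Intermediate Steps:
1/(m + 371775) = 1/(-247897 + 371775) = 1/123878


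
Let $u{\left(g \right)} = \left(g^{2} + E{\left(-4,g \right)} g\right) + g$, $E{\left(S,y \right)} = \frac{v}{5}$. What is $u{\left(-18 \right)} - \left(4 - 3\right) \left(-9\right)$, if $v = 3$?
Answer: $\frac{1521}{5} \approx 304.2$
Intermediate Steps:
$E{\left(S,y \right)} = \frac{3}{5}$
$u{\left(g \right)} = g^{2} + \frac{8 g}{5}$ ($u{\left(g \right)} = \left(g^{2} + \frac{3 g}{5}\right) + g = g^{2} + \frac{8 g}{5}$)
$u{\left(-18 \right)} - \left(4 - 3\right) \left(-9\right) = \frac{1}{5} \left(-18\right) \left(8 + 5 \left(-18\right)\right) - \left(4 - 3\right) \left(-9\right) = \frac{1}{5} \left(-18\right) \left(8 - 90\right) - 1 \left(-9\right) = \frac{1}{5} \left(-18\right) \left(-82\right) - -9 = \frac{1476}{5} + 9 = \frac{1521}{5}$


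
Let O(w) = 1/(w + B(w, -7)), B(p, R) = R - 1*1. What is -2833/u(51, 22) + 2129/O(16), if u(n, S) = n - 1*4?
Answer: 797671/47 ≈ 16972.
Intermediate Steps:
B(p, R) = -1 + R (B(p, R) = R - 1 = -1 + R)
O(w) = 1/(-8 + w) (O(w) = 1/(w + (-1 - 7)) = 1/(w - 8) = 1/(-8 + w))
u(n, S) = -4 + n (u(n, S) = n - 4 = -4 + n)
-2833/u(51, 22) + 2129/O(16) = -2833/(-4 + 51) + 2129/(1/(-8 + 16)) = -2833/47 + 2129/(1/8) = -2833*1/47 + 2129/(⅛) = -2833/47 + 2129*8 = -2833/47 + 17032 = 797671/47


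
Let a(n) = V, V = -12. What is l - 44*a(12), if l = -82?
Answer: 446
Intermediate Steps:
a(n) = -12
l - 44*a(12) = -82 - 44*(-12) = -82 + 528 = 446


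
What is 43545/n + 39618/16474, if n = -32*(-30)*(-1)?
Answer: -22644235/527168 ≈ -42.954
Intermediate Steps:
n = -960 (n = 960*(-1) = -960)
43545/n + 39618/16474 = 43545/(-960) + 39618/16474 = 43545*(-1/960) + 39618*(1/16474) = -2903/64 + 19809/8237 = -22644235/527168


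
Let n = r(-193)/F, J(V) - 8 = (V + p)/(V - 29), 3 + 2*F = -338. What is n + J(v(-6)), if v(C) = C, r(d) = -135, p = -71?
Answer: 18741/1705 ≈ 10.992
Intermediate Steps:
F = -341/2 (F = -3/2 + (½)*(-338) = -3/2 - 169 = -341/2 ≈ -170.50)
J(V) = 8 + (-71 + V)/(-29 + V) (J(V) = 8 + (V - 71)/(V - 29) = 8 + (-71 + V)/(-29 + V))
n = 270/341 (n = -135/(-341/2) = -135*(-2/341) = 270/341 ≈ 0.79179)
n + J(v(-6)) = 270/341 + 3*(-101 + 3*(-6))/(-29 - 6) = 270/341 + 3*(-101 - 18)/(-35) = 270/341 + 3*(-1/35)*(-119) = 270/341 + 51/5 = 18741/1705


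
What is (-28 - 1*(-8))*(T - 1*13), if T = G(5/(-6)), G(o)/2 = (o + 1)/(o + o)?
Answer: 264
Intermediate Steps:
G(o) = (1 + o)/o (G(o) = 2*((o + 1)/(o + o)) = 2*((1 + o)/((2*o))) = 2*((1 + o)*(1/(2*o))) = 2*((1 + o)/(2*o)) = (1 + o)/o)
T = -⅕ (T = (1 + 5/(-6))/((5/(-6))) = (1 + 5*(-⅙))/((5*(-⅙))) = (1 - ⅚)/(-⅚) = -6/5*⅙ = -⅕ ≈ -0.20000)
(-28 - 1*(-8))*(T - 1*13) = (-28 - 1*(-8))*(-⅕ - 1*13) = (-28 + 8)*(-⅕ - 13) = -20*(-66/5) = 264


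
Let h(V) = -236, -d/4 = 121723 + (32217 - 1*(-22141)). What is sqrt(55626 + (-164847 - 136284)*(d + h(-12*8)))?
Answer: sqrt(212164912986) ≈ 4.6061e+5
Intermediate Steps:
d = -704324 (d = -4*(121723 + (32217 - 1*(-22141))) = -4*(121723 + (32217 + 22141)) = -4*(121723 + 54358) = -4*176081 = -704324)
sqrt(55626 + (-164847 - 136284)*(d + h(-12*8))) = sqrt(55626 + (-164847 - 136284)*(-704324 - 236)) = sqrt(55626 - 301131*(-704560)) = sqrt(55626 + 212164857360) = sqrt(212164912986)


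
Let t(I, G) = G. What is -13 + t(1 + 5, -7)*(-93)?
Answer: 638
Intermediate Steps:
-13 + t(1 + 5, -7)*(-93) = -13 - 7*(-93) = -13 + 651 = 638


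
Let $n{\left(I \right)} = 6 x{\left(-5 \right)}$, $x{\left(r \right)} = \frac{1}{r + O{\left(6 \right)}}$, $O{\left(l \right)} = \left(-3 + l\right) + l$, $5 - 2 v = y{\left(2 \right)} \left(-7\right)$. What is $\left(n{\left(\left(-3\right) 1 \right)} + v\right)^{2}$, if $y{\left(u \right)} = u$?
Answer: $121$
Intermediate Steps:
$v = \frac{19}{2}$ ($v = \frac{5}{2} - \frac{2 \left(-7\right)}{2} = \frac{5}{2} - -7 = \frac{5}{2} + 7 = \frac{19}{2} \approx 9.5$)
$O{\left(l \right)} = -3 + 2 l$
$x{\left(r \right)} = \frac{1}{9 + r}$ ($x{\left(r \right)} = \frac{1}{r + \left(-3 + 2 \cdot 6\right)} = \frac{1}{r + \left(-3 + 12\right)} = \frac{1}{r + 9} = \frac{1}{9 + r}$)
$n{\left(I \right)} = \frac{3}{2}$ ($n{\left(I \right)} = \frac{6}{9 - 5} = \frac{6}{4} = 6 \cdot \frac{1}{4} = \frac{3}{2}$)
$\left(n{\left(\left(-3\right) 1 \right)} + v\right)^{2} = \left(\frac{3}{2} + \frac{19}{2}\right)^{2} = 11^{2} = 121$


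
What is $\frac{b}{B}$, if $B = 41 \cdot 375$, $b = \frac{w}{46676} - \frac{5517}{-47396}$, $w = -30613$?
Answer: $- \frac{74588891}{2125839457875} \approx -3.5087 \cdot 10^{-5}$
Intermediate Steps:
$b = - \frac{74588891}{138265981}$ ($b = - \frac{30613}{46676} - \frac{5517}{-47396} = \left(-30613\right) \frac{1}{46676} - - \frac{5517}{47396} = - \frac{30613}{46676} + \frac{5517}{47396} = - \frac{74588891}{138265981} \approx -0.53946$)
$B = 15375$
$\frac{b}{B} = - \frac{74588891}{138265981 \cdot 15375} = \left(- \frac{74588891}{138265981}\right) \frac{1}{15375} = - \frac{74588891}{2125839457875}$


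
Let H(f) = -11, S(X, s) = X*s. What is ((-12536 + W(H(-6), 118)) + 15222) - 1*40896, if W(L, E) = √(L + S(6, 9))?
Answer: -38210 + √43 ≈ -38203.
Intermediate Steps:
W(L, E) = √(54 + L) (W(L, E) = √(L + 6*9) = √(L + 54) = √(54 + L))
((-12536 + W(H(-6), 118)) + 15222) - 1*40896 = ((-12536 + √(54 - 11)) + 15222) - 1*40896 = ((-12536 + √43) + 15222) - 40896 = (2686 + √43) - 40896 = -38210 + √43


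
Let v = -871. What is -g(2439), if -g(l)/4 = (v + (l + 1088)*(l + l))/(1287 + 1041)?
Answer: 17203835/582 ≈ 29560.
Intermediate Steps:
g(l) = 871/582 - l*(1088 + l)/291 (g(l) = -4*(-871 + (l + 1088)*(l + l))/(1287 + 1041) = -4*(-871 + (1088 + l)*(2*l))/2328 = -4*(-871 + 2*l*(1088 + l))/2328 = -4*(-871/2328 + l*(1088 + l)/1164) = 871/582 - l*(1088 + l)/291)
-g(2439) = -(871/582 - 1088/291*2439 - 1/291*2439²) = -(871/582 - 884544/97 - 1/291*5948721) = -(871/582 - 884544/97 - 1982907/97) = -1*(-17203835/582) = 17203835/582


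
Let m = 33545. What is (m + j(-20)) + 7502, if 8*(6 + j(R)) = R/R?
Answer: 328329/8 ≈ 41041.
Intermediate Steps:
j(R) = -47/8 (j(R) = -6 + (R/R)/8 = -6 + (⅛)*1 = -6 + ⅛ = -47/8)
(m + j(-20)) + 7502 = (33545 - 47/8) + 7502 = 268313/8 + 7502 = 328329/8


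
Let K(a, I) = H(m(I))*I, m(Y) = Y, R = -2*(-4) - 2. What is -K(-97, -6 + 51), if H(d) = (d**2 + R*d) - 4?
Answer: -103095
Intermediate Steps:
R = 6 (R = 8 - 2 = 6)
H(d) = -4 + d**2 + 6*d (H(d) = (d**2 + 6*d) - 4 = -4 + d**2 + 6*d)
K(a, I) = I*(-4 + I**2 + 6*I) (K(a, I) = (-4 + I**2 + 6*I)*I = I*(-4 + I**2 + 6*I))
-K(-97, -6 + 51) = -(-6 + 51)*(-4 + (-6 + 51)**2 + 6*(-6 + 51)) = -45*(-4 + 45**2 + 6*45) = -45*(-4 + 2025 + 270) = -45*2291 = -1*103095 = -103095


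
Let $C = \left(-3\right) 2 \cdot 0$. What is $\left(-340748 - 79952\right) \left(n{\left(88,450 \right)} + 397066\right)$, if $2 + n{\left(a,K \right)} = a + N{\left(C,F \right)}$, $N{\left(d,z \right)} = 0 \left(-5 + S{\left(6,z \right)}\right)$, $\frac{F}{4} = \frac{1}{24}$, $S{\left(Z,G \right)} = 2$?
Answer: $-167081846400$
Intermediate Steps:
$F = \frac{1}{6}$ ($F = \frac{4}{24} = 4 \cdot \frac{1}{24} = \frac{1}{6} \approx 0.16667$)
$C = 0$ ($C = \left(-6\right) 0 = 0$)
$N{\left(d,z \right)} = 0$ ($N{\left(d,z \right)} = 0 \left(-5 + 2\right) = 0 \left(-3\right) = 0$)
$n{\left(a,K \right)} = -2 + a$ ($n{\left(a,K \right)} = -2 + \left(a + 0\right) = -2 + a$)
$\left(-340748 - 79952\right) \left(n{\left(88,450 \right)} + 397066\right) = \left(-340748 - 79952\right) \left(\left(-2 + 88\right) + 397066\right) = - 420700 \left(86 + 397066\right) = \left(-420700\right) 397152 = -167081846400$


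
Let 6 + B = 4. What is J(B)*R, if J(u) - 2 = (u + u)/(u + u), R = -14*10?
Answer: -420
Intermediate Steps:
R = -140
B = -2 (B = -6 + 4 = -2)
J(u) = 3 (J(u) = 2 + (u + u)/(u + u) = 2 + (2*u)/((2*u)) = 2 + (2*u)*(1/(2*u)) = 2 + 1 = 3)
J(B)*R = 3*(-140) = -420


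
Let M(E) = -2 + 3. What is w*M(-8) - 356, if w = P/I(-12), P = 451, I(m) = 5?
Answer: -1329/5 ≈ -265.80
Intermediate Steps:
M(E) = 1
w = 451/5 ≈ 90.200
w*M(-8) - 356 = (451/5)*1 - 356 = 451/5 - 356 = -1329/5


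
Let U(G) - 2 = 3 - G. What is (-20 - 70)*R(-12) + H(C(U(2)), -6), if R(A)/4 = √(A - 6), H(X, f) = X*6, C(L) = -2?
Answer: -12 - 1080*I*√2 ≈ -12.0 - 1527.4*I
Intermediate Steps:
U(G) = 5 - G (U(G) = 2 + (3 - G) = 5 - G)
H(X, f) = 6*X
R(A) = 4*√(-6 + A) (R(A) = 4*√(A - 6) = 4*√(-6 + A))
(-20 - 70)*R(-12) + H(C(U(2)), -6) = (-20 - 70)*(4*√(-6 - 12)) + 6*(-2) = -360*√(-18) - 12 = -360*3*I*√2 - 12 = -1080*I*√2 - 12 = -12 - 1080*I*√2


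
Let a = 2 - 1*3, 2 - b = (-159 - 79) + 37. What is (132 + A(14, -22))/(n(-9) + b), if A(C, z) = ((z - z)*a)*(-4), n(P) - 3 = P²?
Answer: 132/287 ≈ 0.45993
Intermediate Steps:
n(P) = 3 + P²
b = 203 (b = 2 - ((-159 - 79) + 37) = 2 - (-238 + 37) = 2 - 1*(-201) = 2 + 201 = 203)
a = -1 (a = 2 - 3 = -1)
A(C, z) = 0 (A(C, z) = ((z - z)*(-1))*(-4) = (0*(-1))*(-4) = 0*(-4) = 0)
(132 + A(14, -22))/(n(-9) + b) = (132 + 0)/((3 + (-9)²) + 203) = 132/((3 + 81) + 203) = 132/(84 + 203) = 132/287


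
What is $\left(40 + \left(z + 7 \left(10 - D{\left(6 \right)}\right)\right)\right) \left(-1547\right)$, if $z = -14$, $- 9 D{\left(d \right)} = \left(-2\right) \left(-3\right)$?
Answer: $- \frac{467194}{3} \approx -1.5573 \cdot 10^{5}$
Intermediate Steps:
$D{\left(d \right)} = - \frac{2}{3}$ ($D{\left(d \right)} = - \frac{\left(-2\right) \left(-3\right)}{9} = \left(- \frac{1}{9}\right) 6 = - \frac{2}{3}$)
$\left(40 + \left(z + 7 \left(10 - D{\left(6 \right)}\right)\right)\right) \left(-1547\right) = \left(40 - \left(14 - 7 \left(10 - - \frac{2}{3}\right)\right)\right) \left(-1547\right) = \left(40 - \left(14 - 7 \left(10 + \frac{2}{3}\right)\right)\right) \left(-1547\right) = \left(40 + \left(-14 + 7 \cdot \frac{32}{3}\right)\right) \left(-1547\right) = \left(40 + \left(-14 + \frac{224}{3}\right)\right) \left(-1547\right) = \left(40 + \frac{182}{3}\right) \left(-1547\right) = \frac{302}{3} \left(-1547\right) = - \frac{467194}{3}$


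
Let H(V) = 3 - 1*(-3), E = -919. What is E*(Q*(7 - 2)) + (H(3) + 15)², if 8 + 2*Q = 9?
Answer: -3713/2 ≈ -1856.5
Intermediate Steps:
Q = ½ (Q = -4 + (½)*9 = -4 + 9/2 = ½ ≈ 0.50000)
H(V) = 6 (H(V) = 3 + 3 = 6)
E*(Q*(7 - 2)) + (H(3) + 15)² = -919*(7 - 2)/2 + (6 + 15)² = -919*5/2 + 21² = -919*5/2 + 441 = -4595/2 + 441 = -3713/2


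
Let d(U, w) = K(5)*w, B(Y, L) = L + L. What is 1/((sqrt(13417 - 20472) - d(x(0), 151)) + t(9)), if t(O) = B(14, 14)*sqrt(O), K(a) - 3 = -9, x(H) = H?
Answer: 198/197431 - I*sqrt(7055)/987155 ≈ 0.0010029 - 8.5087e-5*I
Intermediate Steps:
K(a) = -6 (K(a) = 3 - 9 = -6)
B(Y, L) = 2*L
t(O) = 28*sqrt(O) (t(O) = (2*14)*sqrt(O) = 28*sqrt(O))
d(U, w) = -6*w
1/((sqrt(13417 - 20472) - d(x(0), 151)) + t(9)) = 1/((sqrt(13417 - 20472) - (-6)*151) + 28*sqrt(9)) = 1/((sqrt(-7055) - 1*(-906)) + 28*3) = 1/((I*sqrt(7055) + 906) + 84) = 1/((906 + I*sqrt(7055)) + 84) = 1/(990 + I*sqrt(7055))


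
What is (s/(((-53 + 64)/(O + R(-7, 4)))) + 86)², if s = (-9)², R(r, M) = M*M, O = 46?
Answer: 35617024/121 ≈ 2.9436e+5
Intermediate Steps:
R(r, M) = M²
s = 81
(s/(((-53 + 64)/(O + R(-7, 4)))) + 86)² = (81/(((-53 + 64)/(46 + 4²))) + 86)² = (81/((11/(46 + 16))) + 86)² = (81/((11/62)) + 86)² = (81/((11*(1/62))) + 86)² = (81/(11/62) + 86)² = (81*(62/11) + 86)² = (5022/11 + 86)² = (5968/11)² = 35617024/121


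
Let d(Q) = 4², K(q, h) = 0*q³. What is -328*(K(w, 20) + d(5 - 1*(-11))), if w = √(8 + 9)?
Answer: -5248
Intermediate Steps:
w = √17 ≈ 4.1231
K(q, h) = 0
d(Q) = 16
-328*(K(w, 20) + d(5 - 1*(-11))) = -328*(0 + 16) = -328*16 = -5248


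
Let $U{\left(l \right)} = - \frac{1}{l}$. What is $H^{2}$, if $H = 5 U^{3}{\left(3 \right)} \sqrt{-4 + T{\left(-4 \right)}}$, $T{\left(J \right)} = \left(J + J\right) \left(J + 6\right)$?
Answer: $- \frac{500}{729} \approx -0.68587$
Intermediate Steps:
$T{\left(J \right)} = 2 J \left(6 + J\right)$
$H = - \frac{10 i \sqrt{5}}{27}$ ($H = 5 \left(- \frac{1}{3}\right)^{3} \sqrt{-4 + 2 \left(-4\right) \left(6 - 4\right)} = 5 \left(\left(-1\right) \frac{1}{3}\right)^{3} \sqrt{-4 + 2 \left(-4\right) 2} = 5 \left(- \frac{1}{3}\right)^{3} \sqrt{-4 - 16} = 5 \left(- \frac{1}{27}\right) \sqrt{-20} = - \frac{5 \cdot 2 i \sqrt{5}}{27} = - \frac{10 i \sqrt{5}}{27} \approx - 0.82817 i$)
$H^{2} = \left(- \frac{10 i \sqrt{5}}{27}\right)^{2} = - \frac{500}{729}$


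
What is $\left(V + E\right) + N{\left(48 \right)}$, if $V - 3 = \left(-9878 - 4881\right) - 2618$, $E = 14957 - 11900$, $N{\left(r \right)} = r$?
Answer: $-14269$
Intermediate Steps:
$E = 3057$ ($E = 14957 - 11900 = 3057$)
$V = -17374$ ($V = 3 - 17377 = -17374$)
$\left(V + E\right) + N{\left(48 \right)} = \left(-17374 + 3057\right) + 48 = -14317 + 48 = -14269$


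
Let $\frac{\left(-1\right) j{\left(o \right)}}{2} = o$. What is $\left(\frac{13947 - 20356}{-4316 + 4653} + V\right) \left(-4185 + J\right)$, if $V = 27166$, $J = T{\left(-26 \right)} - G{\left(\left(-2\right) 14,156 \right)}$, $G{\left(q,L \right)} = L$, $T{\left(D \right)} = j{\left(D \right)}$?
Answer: $- \frac{39238058037}{337} \approx -1.1643 \cdot 10^{8}$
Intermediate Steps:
$j{\left(o \right)} = - 2 o$
$T{\left(D \right)} = - 2 D$
$J = -104$ ($J = \left(-2\right) \left(-26\right) - 156 = 52 - 156 = -104$)
$\left(\frac{13947 - 20356}{-4316 + 4653} + V\right) \left(-4185 + J\right) = \left(\frac{13947 - 20356}{-4316 + 4653} + 27166\right) \left(-4185 - 104\right) = \left(- \frac{6409}{337} + 27166\right) \left(-4289\right) = \frac{9148533}{337} \left(-4289\right) = - \frac{39238058037}{337}$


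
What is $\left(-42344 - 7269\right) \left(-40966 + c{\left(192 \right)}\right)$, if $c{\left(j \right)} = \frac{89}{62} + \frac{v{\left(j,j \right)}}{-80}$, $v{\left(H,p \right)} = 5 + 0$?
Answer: $\frac{1008059507915}{496} \approx 2.0324 \cdot 10^{9}$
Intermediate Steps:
$v{\left(H,p \right)} = 5$
$c{\left(j \right)} = \frac{681}{496}$ ($c{\left(j \right)} = \frac{89}{62} + \frac{5}{-80} = 89 \cdot \frac{1}{62} + 5 \left(- \frac{1}{80}\right) = \frac{89}{62} - \frac{1}{16} = \frac{681}{496}$)
$\left(-42344 - 7269\right) \left(-40966 + c{\left(192 \right)}\right) = \left(-42344 - 7269\right) \left(-40966 + \frac{681}{496}\right) = \left(-49613\right) \left(- \frac{20318455}{496}\right) = \frac{1008059507915}{496}$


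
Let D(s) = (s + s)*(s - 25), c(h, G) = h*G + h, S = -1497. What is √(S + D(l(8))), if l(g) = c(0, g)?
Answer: I*√1497 ≈ 38.691*I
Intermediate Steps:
c(h, G) = h + G*h (c(h, G) = G*h + h = h + G*h)
l(g) = 0 (l(g) = 0*(1 + g) = 0)
D(s) = 2*s*(-25 + s) (D(s) = (2*s)*(-25 + s) = 2*s*(-25 + s))
√(S + D(l(8))) = √(-1497 + 2*0*(-25 + 0)) = √(-1497 + 2*0*(-25)) = √(-1497 + 0) = √(-1497) = I*√1497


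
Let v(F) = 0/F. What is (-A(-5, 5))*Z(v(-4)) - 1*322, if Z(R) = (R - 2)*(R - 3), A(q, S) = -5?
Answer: -292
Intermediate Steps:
v(F) = 0
Z(R) = (-3 + R)*(-2 + R) (Z(R) = (-2 + R)*(-3 + R) = (-3 + R)*(-2 + R))
(-A(-5, 5))*Z(v(-4)) - 1*322 = (-1*(-5))*(6 + 0² - 5*0) - 1*322 = 5*(6 + 0 + 0) - 322 = 5*6 - 322 = 30 - 322 = -292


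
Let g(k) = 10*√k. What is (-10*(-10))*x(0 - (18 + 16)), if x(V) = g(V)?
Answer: 1000*I*√34 ≈ 5831.0*I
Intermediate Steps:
x(V) = 10*√V
(-10*(-10))*x(0 - (18 + 16)) = (-10*(-10))*(10*√(0 - (18 + 16))) = 100*(10*√(0 - 1*34)) = 100*(10*√(0 - 34)) = 100*(10*√(-34)) = 100*(10*(I*√34)) = 100*(10*I*√34) = 1000*I*√34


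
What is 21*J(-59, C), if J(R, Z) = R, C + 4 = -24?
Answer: -1239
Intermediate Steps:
C = -28 (C = -4 - 24 = -28)
21*J(-59, C) = 21*(-59) = -1239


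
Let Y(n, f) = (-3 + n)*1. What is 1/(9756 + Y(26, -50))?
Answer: 1/9779 ≈ 0.00010226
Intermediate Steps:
Y(n, f) = -3 + n
1/(9756 + Y(26, -50)) = 1/(9756 + (-3 + 26)) = 1/(9756 + 23) = 1/9779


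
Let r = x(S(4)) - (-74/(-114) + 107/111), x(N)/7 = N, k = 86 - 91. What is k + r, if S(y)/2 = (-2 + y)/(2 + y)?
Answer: -4105/2109 ≈ -1.9464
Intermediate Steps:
k = -5
S(y) = 2*(-2 + y)/(2 + y) (S(y) = 2*((-2 + y)/(2 + y)) = 2*(-2 + y)/(2 + y))
x(N) = 7*N
r = 6440/2109 (r = 7*(2*(-2 + 4)/(2 + 4)) - (-74/(-114) + 107/111) = 7*(2*2/6) - (-74*(-1/114) + 107*(1/111)) = 7*(2*(⅙)*2) - (37/57 + 107/111) = 7*(⅔) - 1*1134/703 = 14/3 - 1134/703 = 6440/2109 ≈ 3.0536)
k + r = -5 + 6440/2109 = -4105/2109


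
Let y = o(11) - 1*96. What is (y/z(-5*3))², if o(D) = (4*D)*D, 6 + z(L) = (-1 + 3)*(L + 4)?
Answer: 9409/49 ≈ 192.02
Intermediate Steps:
z(L) = 2 + 2*L (z(L) = -6 + (-1 + 3)*(L + 4) = -6 + 2*(4 + L) = -6 + (8 + 2*L) = 2 + 2*L)
o(D) = 4*D²
y = 388 (y = 4*11² - 1*96 = 4*121 - 96 = 484 - 96 = 388)
(y/z(-5*3))² = (388/(2 + 2*(-5*3)))² = (388/(2 + 2*(-15)))² = (388/(2 - 30))² = (388/(-28))² = (388*(-1/28))² = (-97/7)² = 9409/49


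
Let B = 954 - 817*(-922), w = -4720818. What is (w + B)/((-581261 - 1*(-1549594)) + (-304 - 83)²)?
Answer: -1983295/559051 ≈ -3.5476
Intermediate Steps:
B = 754228 (B = 954 + 753274 = 754228)
(w + B)/((-581261 - 1*(-1549594)) + (-304 - 83)²) = (-4720818 + 754228)/((-581261 - 1*(-1549594)) + (-304 - 83)²) = -3966590/((-581261 + 1549594) + (-387)²) = -3966590/(968333 + 149769) = -3966590/1118102 = -3966590*1/1118102 = -1983295/559051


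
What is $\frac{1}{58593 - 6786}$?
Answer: $\frac{1}{51807} \approx 1.9302 \cdot 10^{-5}$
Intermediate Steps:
$\frac{1}{58593 - 6786} = \frac{1}{51807}$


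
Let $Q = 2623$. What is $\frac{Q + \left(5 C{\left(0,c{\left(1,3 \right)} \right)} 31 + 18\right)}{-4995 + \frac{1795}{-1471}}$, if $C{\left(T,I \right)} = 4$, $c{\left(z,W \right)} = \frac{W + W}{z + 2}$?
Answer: $- \frac{4796931}{7349440} \approx -0.65269$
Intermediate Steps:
$c{\left(z,W \right)} = \frac{2 W}{2 + z}$
$\frac{Q + \left(5 C{\left(0,c{\left(1,3 \right)} \right)} 31 + 18\right)}{-4995 + \frac{1795}{-1471}} = \frac{2623 + \left(5 \cdot 4 \cdot 31 + 18\right)}{-4995 + \frac{1795}{-1471}} = \frac{2623 + \left(20 \cdot 31 + 18\right)}{-4995 + 1795 \left(- \frac{1}{1471}\right)} = \frac{2623 + \left(620 + 18\right)}{-4995 - \frac{1795}{1471}} = \frac{2623 + 638}{- \frac{7349440}{1471}} = 3261 \left(- \frac{1471}{7349440}\right) = - \frac{4796931}{7349440}$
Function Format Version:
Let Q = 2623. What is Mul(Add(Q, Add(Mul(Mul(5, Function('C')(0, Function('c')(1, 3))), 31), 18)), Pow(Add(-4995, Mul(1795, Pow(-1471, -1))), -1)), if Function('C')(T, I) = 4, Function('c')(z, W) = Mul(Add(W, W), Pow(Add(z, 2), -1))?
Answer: Rational(-4796931, 7349440) ≈ -0.65269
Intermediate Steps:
Function('c')(z, W) = Mul(2, W, Pow(Add(2, z), -1)) (Function('c')(z, W) = Mul(Mul(2, W), Pow(Add(2, z), -1)) = Mul(2, W, Pow(Add(2, z), -1)))
Mul(Add(Q, Add(Mul(Mul(5, Function('C')(0, Function('c')(1, 3))), 31), 18)), Pow(Add(-4995, Mul(1795, Pow(-1471, -1))), -1)) = Mul(Add(2623, Add(Mul(Mul(5, 4), 31), 18)), Pow(Add(-4995, Mul(1795, Pow(-1471, -1))), -1)) = Mul(Add(2623, Add(Mul(20, 31), 18)), Pow(Add(-4995, Mul(1795, Rational(-1, 1471))), -1)) = Mul(Add(2623, Add(620, 18)), Pow(Add(-4995, Rational(-1795, 1471)), -1)) = Mul(Add(2623, 638), Pow(Rational(-7349440, 1471), -1)) = Mul(3261, Rational(-1471, 7349440)) = Rational(-4796931, 7349440)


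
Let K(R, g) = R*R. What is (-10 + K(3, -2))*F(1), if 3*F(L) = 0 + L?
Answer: -1/3 ≈ -0.33333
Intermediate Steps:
F(L) = L/3 (F(L) = (0 + L)/3 = L/3)
K(R, g) = R**2
(-10 + K(3, -2))*F(1) = (-10 + 3**2)*((1/3)*1) = (-10 + 9)*(1/3) = -1*1/3 = -1/3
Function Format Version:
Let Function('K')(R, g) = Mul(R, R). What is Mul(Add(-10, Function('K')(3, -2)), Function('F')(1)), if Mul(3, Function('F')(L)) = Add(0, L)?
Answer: Rational(-1, 3) ≈ -0.33333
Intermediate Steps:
Function('F')(L) = Mul(Rational(1, 3), L) (Function('F')(L) = Mul(Rational(1, 3), Add(0, L)) = Mul(Rational(1, 3), L))
Function('K')(R, g) = Pow(R, 2)
Mul(Add(-10, Function('K')(3, -2)), Function('F')(1)) = Mul(Add(-10, Pow(3, 2)), Mul(Rational(1, 3), 1)) = Mul(Add(-10, 9), Rational(1, 3)) = Mul(-1, Rational(1, 3)) = Rational(-1, 3)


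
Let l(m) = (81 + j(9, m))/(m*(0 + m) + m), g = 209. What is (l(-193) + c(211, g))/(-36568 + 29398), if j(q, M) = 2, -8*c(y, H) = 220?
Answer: 1018957/265691520 ≈ 0.0038351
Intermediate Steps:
c(y, H) = -55/2 (c(y, H) = -1/8*220 = -55/2)
l(m) = 83/(m + m**2) (l(m) = (81 + 2)/(m*(0 + m) + m) = 83/(m*m + m) = 83/(m**2 + m) = 83/(m + m**2))
(l(-193) + c(211, g))/(-36568 + 29398) = (83/(-193*(1 - 193)) - 55/2)/(-36568 + 29398) = (83*(-1/193)/(-192) - 55/2)/(-7170) = (83*(-1/193)*(-1/192) - 55/2)*(-1/7170) = (83/37056 - 55/2)*(-1/7170) = -1018957/37056*(-1/7170) = 1018957/265691520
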